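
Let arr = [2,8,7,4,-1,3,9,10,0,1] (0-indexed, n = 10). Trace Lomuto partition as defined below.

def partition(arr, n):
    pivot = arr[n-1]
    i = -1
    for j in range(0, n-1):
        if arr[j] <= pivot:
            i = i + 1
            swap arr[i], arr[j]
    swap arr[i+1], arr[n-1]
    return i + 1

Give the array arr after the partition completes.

[-1,0,1,4,2,3,9,10,8,7]

pivot=1, i=-1
j=0: 2>1, skip
j=1: 8>1, skip
j=2: 7>1, skip
j=3: 4>1, skip
j=4: -1≤1, i=0, swap(0,4) ⇒ [-1,8,7,4,2,3,9,10,0,1]
j=5: 3>1, skip
j=6: 9>1, skip
j=7: 10>1, skip
j=8: 0≤1, i=1, swap(1,8) ⇒ [-1,0,7,4,2,3,9,10,8,1]
swap(2,9) ⇒ [-1,0,1,4,2,3,9,10,8,7]; return 2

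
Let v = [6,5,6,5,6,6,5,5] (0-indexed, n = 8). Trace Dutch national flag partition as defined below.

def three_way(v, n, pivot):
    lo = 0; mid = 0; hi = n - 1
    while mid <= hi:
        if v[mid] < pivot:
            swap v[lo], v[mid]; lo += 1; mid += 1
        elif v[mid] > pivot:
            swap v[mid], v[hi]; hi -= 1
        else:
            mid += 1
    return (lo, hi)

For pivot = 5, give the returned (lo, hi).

(0, 3)

lo=0 mid=0 hi=7
6>5: swap(0,7), hi=6 ⇒ [5,5,6,5,6,6,5,6]
5=5: mid=1
5=5: mid=2
6>5: swap(2,6), hi=5 ⇒ [5,5,5,5,6,6,6,6]
5=5: mid=3
5=5: mid=4
6>5: swap(4,5), hi=4 ⇒ [5,5,5,5,6,6,6,6]
6>5: swap(4,4), hi=3 ⇒ [5,5,5,5,6,6,6,6]
done. lo=0 hi=3; v=[5,5,5,5,6,6,6,6]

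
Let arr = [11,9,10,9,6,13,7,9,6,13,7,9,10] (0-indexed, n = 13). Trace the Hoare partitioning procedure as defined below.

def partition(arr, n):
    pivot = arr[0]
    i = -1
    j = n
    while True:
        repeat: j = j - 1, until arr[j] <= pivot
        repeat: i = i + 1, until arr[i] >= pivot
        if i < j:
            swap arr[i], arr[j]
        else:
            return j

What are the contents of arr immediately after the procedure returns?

[10,9,10,9,6,9,7,9,6,7,13,13,11]

pivot = arr[0] = 11; i = -1, j = 13
j→12 (arr[12]=10≤11), i→0 (arr[0]=11≥11); i<j, swap → [10,9,10,9,6,13,7,9,6,13,7,9,11]
j→11 (arr[11]=9≤11), i→5 (arr[5]=13≥11); i<j, swap → [10,9,10,9,6,9,7,9,6,13,7,13,11]
j→10 (arr[10]=7≤11), i→9 (arr[9]=13≥11); i<j, swap → [10,9,10,9,6,9,7,9,6,7,13,13,11]
j→9, i→10; i≥j, return j=9. arr = [10,9,10,9,6,9,7,9,6,7,13,13,11]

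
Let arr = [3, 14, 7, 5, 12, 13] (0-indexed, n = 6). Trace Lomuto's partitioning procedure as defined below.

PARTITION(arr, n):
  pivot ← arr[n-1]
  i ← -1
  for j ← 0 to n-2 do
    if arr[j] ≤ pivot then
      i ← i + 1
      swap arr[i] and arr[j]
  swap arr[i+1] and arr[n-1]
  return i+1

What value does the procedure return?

4

pivot = arr[5] = 13; i = -1
j=0: arr[0]=3 ≤ 13 → i=0, swap arr[0],arr[0] (no change) → [3, 14, 7, 5, 12, 13]
j=1: arr[1]=14 > 13 → no swap
j=2: arr[2]=7 ≤ 13 → i=1, swap arr[1],arr[2] → [3, 7, 14, 5, 12, 13]
j=3: arr[3]=5 ≤ 13 → i=2, swap arr[2],arr[3] → [3, 7, 5, 14, 12, 13]
j=4: arr[4]=12 ≤ 13 → i=3, swap arr[3],arr[4] → [3, 7, 5, 12, 14, 13]
final swap arr[4],arr[5] → [3, 7, 5, 12, 13, 14]; return 4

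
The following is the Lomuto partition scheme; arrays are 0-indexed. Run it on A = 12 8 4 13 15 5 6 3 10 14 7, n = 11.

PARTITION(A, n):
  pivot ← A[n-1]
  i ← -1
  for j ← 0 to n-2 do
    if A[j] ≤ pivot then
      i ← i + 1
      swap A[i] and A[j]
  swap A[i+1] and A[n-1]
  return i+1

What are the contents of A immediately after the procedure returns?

4 5 6 3 7 8 12 13 10 14 15

pivot=7, i=-1
j=0: 12>7, skip
j=1: 8>7, skip
j=2: 4≤7, i=0, swap(0,2) ⇒ 4 8 12 13 15 5 6 3 10 14 7
j=3: 13>7, skip
j=4: 15>7, skip
j=5: 5≤7, i=1, swap(1,5) ⇒ 4 5 12 13 15 8 6 3 10 14 7
j=6: 6≤7, i=2, swap(2,6) ⇒ 4 5 6 13 15 8 12 3 10 14 7
j=7: 3≤7, i=3, swap(3,7) ⇒ 4 5 6 3 15 8 12 13 10 14 7
j=8: 10>7, skip
j=9: 14>7, skip
swap(4,10) ⇒ 4 5 6 3 7 8 12 13 10 14 15; return 4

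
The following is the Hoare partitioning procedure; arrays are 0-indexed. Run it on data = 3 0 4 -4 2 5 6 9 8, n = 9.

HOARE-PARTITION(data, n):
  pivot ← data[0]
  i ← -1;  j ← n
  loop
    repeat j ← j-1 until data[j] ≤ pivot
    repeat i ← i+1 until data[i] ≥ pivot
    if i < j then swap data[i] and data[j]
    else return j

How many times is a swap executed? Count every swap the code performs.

pivot = data[0] = 3; i = -1, j = 9
j→4 (data[4]=2≤3), i→0 (data[0]=3≥3); i<j, swap → 2 0 4 -4 3 5 6 9 8
j→3 (data[3]=-4≤3), i→2 (data[2]=4≥3); i<j, swap → 2 0 -4 4 3 5 6 9 8
j→2, i→3; i≥j, return j=2. data = 2 0 -4 4 3 5 6 9 8

2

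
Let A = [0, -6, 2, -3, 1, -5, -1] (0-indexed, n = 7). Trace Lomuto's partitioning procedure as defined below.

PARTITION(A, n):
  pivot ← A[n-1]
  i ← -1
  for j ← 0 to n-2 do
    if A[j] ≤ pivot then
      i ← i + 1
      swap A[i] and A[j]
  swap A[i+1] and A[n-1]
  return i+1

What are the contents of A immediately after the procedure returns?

pivot=-1, i=-1
j=0: 0>-1, skip
j=1: -6≤-1, i=0, swap(0,1) ⇒ [-6, 0, 2, -3, 1, -5, -1]
j=2: 2>-1, skip
j=3: -3≤-1, i=1, swap(1,3) ⇒ [-6, -3, 2, 0, 1, -5, -1]
j=4: 1>-1, skip
j=5: -5≤-1, i=2, swap(2,5) ⇒ [-6, -3, -5, 0, 1, 2, -1]
swap(3,6) ⇒ [-6, -3, -5, -1, 1, 2, 0]; return 3

[-6, -3, -5, -1, 1, 2, 0]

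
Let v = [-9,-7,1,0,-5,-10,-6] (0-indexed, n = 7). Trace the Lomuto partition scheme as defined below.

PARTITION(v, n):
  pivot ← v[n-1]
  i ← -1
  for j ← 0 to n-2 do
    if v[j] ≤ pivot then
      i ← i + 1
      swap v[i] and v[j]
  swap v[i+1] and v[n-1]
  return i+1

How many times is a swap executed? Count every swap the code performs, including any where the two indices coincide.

4

pivot = v[6] = -6; i = -1
j=0: v[0]=-9 ≤ -6 → i=0, swap v[0],v[0] (no change) → [-9,-7,1,0,-5,-10,-6]
j=1: v[1]=-7 ≤ -6 → i=1, swap v[1],v[1] (no change) → [-9,-7,1,0,-5,-10,-6]
j=2: v[2]=1 > -6 → no swap
j=3: v[3]=0 > -6 → no swap
j=4: v[4]=-5 > -6 → no swap
j=5: v[5]=-10 ≤ -6 → i=2, swap v[2],v[5] → [-9,-7,-10,0,-5,1,-6]
final swap v[3],v[6] → [-9,-7,-10,-6,-5,1,0]; return 3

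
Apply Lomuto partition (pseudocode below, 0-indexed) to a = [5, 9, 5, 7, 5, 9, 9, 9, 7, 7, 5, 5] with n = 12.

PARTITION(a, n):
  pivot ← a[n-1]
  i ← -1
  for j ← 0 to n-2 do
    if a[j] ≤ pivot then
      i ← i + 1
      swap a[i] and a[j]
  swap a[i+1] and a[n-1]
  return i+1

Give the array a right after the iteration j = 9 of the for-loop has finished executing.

[5, 5, 5, 7, 9, 9, 9, 9, 7, 7, 5, 5]

pivot = a[11] = 5; i = -1
j=0: a[0]=5 ≤ 5 → i=0, swap a[0],a[0] (no change) → [5, 9, 5, 7, 5, 9, 9, 9, 7, 7, 5, 5]
j=1: a[1]=9 > 5 → no swap
j=2: a[2]=5 ≤ 5 → i=1, swap a[1],a[2] → [5, 5, 9, 7, 5, 9, 9, 9, 7, 7, 5, 5]
j=3: a[3]=7 > 5 → no swap
j=4: a[4]=5 ≤ 5 → i=2, swap a[2],a[4] → [5, 5, 5, 7, 9, 9, 9, 9, 7, 7, 5, 5]
j=5: a[5]=9 > 5 → no swap
j=6: a[6]=9 > 5 → no swap
j=7: a[7]=9 > 5 → no swap
j=8: a[8]=7 > 5 → no swap
j=9: a[9]=7 > 5 → no swap
(after j=9) a = [5, 5, 5, 7, 9, 9, 9, 9, 7, 7, 5, 5]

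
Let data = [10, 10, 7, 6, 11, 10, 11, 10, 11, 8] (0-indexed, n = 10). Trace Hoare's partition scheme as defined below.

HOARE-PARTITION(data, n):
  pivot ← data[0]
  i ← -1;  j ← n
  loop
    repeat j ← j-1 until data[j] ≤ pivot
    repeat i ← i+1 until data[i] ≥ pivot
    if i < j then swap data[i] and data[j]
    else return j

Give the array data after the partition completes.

[8, 10, 7, 6, 10, 11, 11, 10, 11, 10]

pivot=10
j stops at 9 (8), i stops at 0 (10); swap ⇒ [8, 10, 7, 6, 11, 10, 11, 10, 11, 10]
j stops at 7 (10), i stops at 1 (10); swap ⇒ [8, 10, 7, 6, 11, 10, 11, 10, 11, 10]
j stops at 5 (10), i stops at 4 (11); swap ⇒ [8, 10, 7, 6, 10, 11, 11, 10, 11, 10]
j stops at 4, i stops at 5; i≥j ⇒ return 4. data=[8, 10, 7, 6, 10, 11, 11, 10, 11, 10]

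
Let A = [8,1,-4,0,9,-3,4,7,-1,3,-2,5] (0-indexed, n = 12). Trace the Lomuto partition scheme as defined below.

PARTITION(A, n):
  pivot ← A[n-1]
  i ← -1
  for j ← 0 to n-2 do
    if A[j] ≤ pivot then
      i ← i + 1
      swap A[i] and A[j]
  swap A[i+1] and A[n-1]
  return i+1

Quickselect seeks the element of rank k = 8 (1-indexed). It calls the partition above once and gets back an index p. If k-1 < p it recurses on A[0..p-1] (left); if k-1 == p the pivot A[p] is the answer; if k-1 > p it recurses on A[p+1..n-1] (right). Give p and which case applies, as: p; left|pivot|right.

pivot = A[11] = 5; i = -1
j=0: A[0]=8 > 5 → no swap
j=1: A[1]=1 ≤ 5 → i=0, swap A[0],A[1] → [1,8,-4,0,9,-3,4,7,-1,3,-2,5]
j=2: A[2]=-4 ≤ 5 → i=1, swap A[1],A[2] → [1,-4,8,0,9,-3,4,7,-1,3,-2,5]
j=3: A[3]=0 ≤ 5 → i=2, swap A[2],A[3] → [1,-4,0,8,9,-3,4,7,-1,3,-2,5]
j=4: A[4]=9 > 5 → no swap
j=5: A[5]=-3 ≤ 5 → i=3, swap A[3],A[5] → [1,-4,0,-3,9,8,4,7,-1,3,-2,5]
j=6: A[6]=4 ≤ 5 → i=4, swap A[4],A[6] → [1,-4,0,-3,4,8,9,7,-1,3,-2,5]
j=7: A[7]=7 > 5 → no swap
j=8: A[8]=-1 ≤ 5 → i=5, swap A[5],A[8] → [1,-4,0,-3,4,-1,9,7,8,3,-2,5]
j=9: A[9]=3 ≤ 5 → i=6, swap A[6],A[9] → [1,-4,0,-3,4,-1,3,7,8,9,-2,5]
j=10: A[10]=-2 ≤ 5 → i=7, swap A[7],A[10] → [1,-4,0,-3,4,-1,3,-2,8,9,7,5]
final swap A[8],A[11] → [1,-4,0,-3,4,-1,3,-2,5,9,7,8]; return 8
p = 8; k-1 = 7 < 8 ⇒ left

8; left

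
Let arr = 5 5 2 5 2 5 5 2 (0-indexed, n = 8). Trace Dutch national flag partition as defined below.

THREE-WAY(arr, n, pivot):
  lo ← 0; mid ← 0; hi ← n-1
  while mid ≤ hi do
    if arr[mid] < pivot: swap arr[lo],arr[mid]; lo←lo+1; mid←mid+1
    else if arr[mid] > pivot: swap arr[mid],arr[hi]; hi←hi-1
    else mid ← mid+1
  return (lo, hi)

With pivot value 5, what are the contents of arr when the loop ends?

2 2 2 5 5 5 5 5

lo=0 mid=0 hi=7
5=5: mid=1
5=5: mid=2
2<5: swap(0,2), lo=1 mid=3 ⇒ 2 5 5 5 2 5 5 2
5=5: mid=4
2<5: swap(1,4), lo=2 mid=5 ⇒ 2 2 5 5 5 5 5 2
5=5: mid=6
5=5: mid=7
2<5: swap(2,7), lo=3 mid=8 ⇒ 2 2 2 5 5 5 5 5
done. lo=3 hi=7; arr=2 2 2 5 5 5 5 5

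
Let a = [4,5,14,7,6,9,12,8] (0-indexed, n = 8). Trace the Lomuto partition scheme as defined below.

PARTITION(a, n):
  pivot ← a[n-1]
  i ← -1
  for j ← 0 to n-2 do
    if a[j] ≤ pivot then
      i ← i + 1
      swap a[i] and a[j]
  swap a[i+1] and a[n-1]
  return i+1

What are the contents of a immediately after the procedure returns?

pivot = a[7] = 8; i = -1
j=0: a[0]=4 ≤ 8 → i=0, swap a[0],a[0] (no change) → [4,5,14,7,6,9,12,8]
j=1: a[1]=5 ≤ 8 → i=1, swap a[1],a[1] (no change) → [4,5,14,7,6,9,12,8]
j=2: a[2]=14 > 8 → no swap
j=3: a[3]=7 ≤ 8 → i=2, swap a[2],a[3] → [4,5,7,14,6,9,12,8]
j=4: a[4]=6 ≤ 8 → i=3, swap a[3],a[4] → [4,5,7,6,14,9,12,8]
j=5: a[5]=9 > 8 → no swap
j=6: a[6]=12 > 8 → no swap
final swap a[4],a[7] → [4,5,7,6,8,9,12,14]; return 4

[4,5,7,6,8,9,12,14]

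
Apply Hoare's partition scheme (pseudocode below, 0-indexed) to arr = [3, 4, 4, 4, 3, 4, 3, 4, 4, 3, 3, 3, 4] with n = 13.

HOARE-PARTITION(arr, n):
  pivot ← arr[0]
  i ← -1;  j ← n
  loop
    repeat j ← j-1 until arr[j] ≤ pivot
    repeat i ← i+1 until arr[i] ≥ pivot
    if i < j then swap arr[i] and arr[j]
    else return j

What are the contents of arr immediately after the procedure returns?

pivot = arr[0] = 3; i = -1, j = 13
j→11 (arr[11]=3≤3), i→0 (arr[0]=3≥3); i<j, swap → [3, 4, 4, 4, 3, 4, 3, 4, 4, 3, 3, 3, 4]
j→10 (arr[10]=3≤3), i→1 (arr[1]=4≥3); i<j, swap → [3, 3, 4, 4, 3, 4, 3, 4, 4, 3, 4, 3, 4]
j→9 (arr[9]=3≤3), i→2 (arr[2]=4≥3); i<j, swap → [3, 3, 3, 4, 3, 4, 3, 4, 4, 4, 4, 3, 4]
j→6 (arr[6]=3≤3), i→3 (arr[3]=4≥3); i<j, swap → [3, 3, 3, 3, 3, 4, 4, 4, 4, 4, 4, 3, 4]
j→4, i→4; i≥j, return j=4. arr = [3, 3, 3, 3, 3, 4, 4, 4, 4, 4, 4, 3, 4]

[3, 3, 3, 3, 3, 4, 4, 4, 4, 4, 4, 3, 4]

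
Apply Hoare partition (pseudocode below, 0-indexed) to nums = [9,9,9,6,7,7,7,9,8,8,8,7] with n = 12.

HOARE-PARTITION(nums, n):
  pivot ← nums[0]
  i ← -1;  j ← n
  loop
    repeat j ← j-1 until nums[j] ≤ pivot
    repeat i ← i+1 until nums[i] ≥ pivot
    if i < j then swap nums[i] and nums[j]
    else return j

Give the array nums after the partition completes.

pivot = nums[0] = 9; i = -1, j = 12
j→11 (nums[11]=7≤9), i→0 (nums[0]=9≥9); i<j, swap → [7,9,9,6,7,7,7,9,8,8,8,9]
j→10 (nums[10]=8≤9), i→1 (nums[1]=9≥9); i<j, swap → [7,8,9,6,7,7,7,9,8,8,9,9]
j→9 (nums[9]=8≤9), i→2 (nums[2]=9≥9); i<j, swap → [7,8,8,6,7,7,7,9,8,9,9,9]
j→8 (nums[8]=8≤9), i→7 (nums[7]=9≥9); i<j, swap → [7,8,8,6,7,7,7,8,9,9,9,9]
j→7, i→8; i≥j, return j=7. nums = [7,8,8,6,7,7,7,8,9,9,9,9]

[7,8,8,6,7,7,7,8,9,9,9,9]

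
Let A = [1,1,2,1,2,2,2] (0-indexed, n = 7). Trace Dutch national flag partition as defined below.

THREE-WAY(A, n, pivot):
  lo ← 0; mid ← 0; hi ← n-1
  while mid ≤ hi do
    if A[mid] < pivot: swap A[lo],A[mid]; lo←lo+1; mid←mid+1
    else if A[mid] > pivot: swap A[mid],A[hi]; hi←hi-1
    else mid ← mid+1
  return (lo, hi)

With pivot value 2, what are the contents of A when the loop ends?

lo=0 mid=0 hi=6
1<2: swap(0,0), lo=1 mid=1 ⇒ [1,1,2,1,2,2,2]
1<2: swap(1,1), lo=2 mid=2 ⇒ [1,1,2,1,2,2,2]
2=2: mid=3
1<2: swap(2,3), lo=3 mid=4 ⇒ [1,1,1,2,2,2,2]
2=2: mid=5
2=2: mid=6
2=2: mid=7
done. lo=3 hi=6; A=[1,1,1,2,2,2,2]

[1,1,1,2,2,2,2]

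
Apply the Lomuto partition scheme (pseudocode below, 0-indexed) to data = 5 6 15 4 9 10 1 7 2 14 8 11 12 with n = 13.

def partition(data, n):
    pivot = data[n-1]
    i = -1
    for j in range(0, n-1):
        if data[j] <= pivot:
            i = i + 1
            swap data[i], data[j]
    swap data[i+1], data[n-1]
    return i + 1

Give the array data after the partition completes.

5 6 4 9 10 1 7 2 8 11 12 14 15

pivot = data[12] = 12; i = -1
j=0: data[0]=5 ≤ 12 → i=0, swap data[0],data[0] (no change) → 5 6 15 4 9 10 1 7 2 14 8 11 12
j=1: data[1]=6 ≤ 12 → i=1, swap data[1],data[1] (no change) → 5 6 15 4 9 10 1 7 2 14 8 11 12
j=2: data[2]=15 > 12 → no swap
j=3: data[3]=4 ≤ 12 → i=2, swap data[2],data[3] → 5 6 4 15 9 10 1 7 2 14 8 11 12
j=4: data[4]=9 ≤ 12 → i=3, swap data[3],data[4] → 5 6 4 9 15 10 1 7 2 14 8 11 12
j=5: data[5]=10 ≤ 12 → i=4, swap data[4],data[5] → 5 6 4 9 10 15 1 7 2 14 8 11 12
j=6: data[6]=1 ≤ 12 → i=5, swap data[5],data[6] → 5 6 4 9 10 1 15 7 2 14 8 11 12
j=7: data[7]=7 ≤ 12 → i=6, swap data[6],data[7] → 5 6 4 9 10 1 7 15 2 14 8 11 12
j=8: data[8]=2 ≤ 12 → i=7, swap data[7],data[8] → 5 6 4 9 10 1 7 2 15 14 8 11 12
j=9: data[9]=14 > 12 → no swap
j=10: data[10]=8 ≤ 12 → i=8, swap data[8],data[10] → 5 6 4 9 10 1 7 2 8 14 15 11 12
j=11: data[11]=11 ≤ 12 → i=9, swap data[9],data[11] → 5 6 4 9 10 1 7 2 8 11 15 14 12
final swap data[10],data[12] → 5 6 4 9 10 1 7 2 8 11 12 14 15; return 10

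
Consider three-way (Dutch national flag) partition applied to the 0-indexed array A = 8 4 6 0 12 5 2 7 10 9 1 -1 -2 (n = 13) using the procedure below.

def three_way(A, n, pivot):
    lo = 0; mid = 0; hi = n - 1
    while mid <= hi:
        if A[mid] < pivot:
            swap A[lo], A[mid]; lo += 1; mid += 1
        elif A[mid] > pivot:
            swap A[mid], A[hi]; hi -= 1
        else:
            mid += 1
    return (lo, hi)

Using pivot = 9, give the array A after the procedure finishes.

8 4 6 0 -2 5 2 7 -1 1 9 10 12

pivot = 9; lo=0, mid=0, hi=12
A[mid]=8<9: swap A[0],A[0]; lo=1,mid=1 → 8 4 6 0 12 5 2 7 10 9 1 -1 -2
A[mid]=4<9: swap A[1],A[1]; lo=2,mid=2 → 8 4 6 0 12 5 2 7 10 9 1 -1 -2
A[mid]=6<9: swap A[2],A[2]; lo=3,mid=3 → 8 4 6 0 12 5 2 7 10 9 1 -1 -2
A[mid]=0<9: swap A[3],A[3]; lo=4,mid=4 → 8 4 6 0 12 5 2 7 10 9 1 -1 -2
A[mid]=12>9: swap A[4],A[12]; hi=11 → 8 4 6 0 -2 5 2 7 10 9 1 -1 12
A[mid]=-2<9: swap A[4],A[4]; lo=5,mid=5 → 8 4 6 0 -2 5 2 7 10 9 1 -1 12
A[mid]=5<9: swap A[5],A[5]; lo=6,mid=6 → 8 4 6 0 -2 5 2 7 10 9 1 -1 12
A[mid]=2<9: swap A[6],A[6]; lo=7,mid=7 → 8 4 6 0 -2 5 2 7 10 9 1 -1 12
A[mid]=7<9: swap A[7],A[7]; lo=8,mid=8 → 8 4 6 0 -2 5 2 7 10 9 1 -1 12
A[mid]=10>9: swap A[8],A[11]; hi=10 → 8 4 6 0 -2 5 2 7 -1 9 1 10 12
A[mid]=-1<9: swap A[8],A[8]; lo=9,mid=9 → 8 4 6 0 -2 5 2 7 -1 9 1 10 12
A[mid]=9=9: mid=10
A[mid]=1<9: swap A[9],A[10]; lo=10,mid=11 → 8 4 6 0 -2 5 2 7 -1 1 9 10 12
end: lo=10, hi=10; A = 8 4 6 0 -2 5 2 7 -1 1 9 10 12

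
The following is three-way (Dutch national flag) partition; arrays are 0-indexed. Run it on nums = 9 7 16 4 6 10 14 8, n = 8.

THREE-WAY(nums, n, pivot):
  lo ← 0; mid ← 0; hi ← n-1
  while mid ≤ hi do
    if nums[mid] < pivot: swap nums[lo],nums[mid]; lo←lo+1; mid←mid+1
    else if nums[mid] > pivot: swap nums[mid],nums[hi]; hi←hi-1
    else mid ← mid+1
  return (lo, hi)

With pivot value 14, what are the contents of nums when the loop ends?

9 7 8 4 6 10 14 16

pivot = 14; lo=0, mid=0, hi=7
nums[mid]=9<14: swap nums[0],nums[0]; lo=1,mid=1 → 9 7 16 4 6 10 14 8
nums[mid]=7<14: swap nums[1],nums[1]; lo=2,mid=2 → 9 7 16 4 6 10 14 8
nums[mid]=16>14: swap nums[2],nums[7]; hi=6 → 9 7 8 4 6 10 14 16
nums[mid]=8<14: swap nums[2],nums[2]; lo=3,mid=3 → 9 7 8 4 6 10 14 16
nums[mid]=4<14: swap nums[3],nums[3]; lo=4,mid=4 → 9 7 8 4 6 10 14 16
nums[mid]=6<14: swap nums[4],nums[4]; lo=5,mid=5 → 9 7 8 4 6 10 14 16
nums[mid]=10<14: swap nums[5],nums[5]; lo=6,mid=6 → 9 7 8 4 6 10 14 16
nums[mid]=14=14: mid=7
end: lo=6, hi=6; nums = 9 7 8 4 6 10 14 16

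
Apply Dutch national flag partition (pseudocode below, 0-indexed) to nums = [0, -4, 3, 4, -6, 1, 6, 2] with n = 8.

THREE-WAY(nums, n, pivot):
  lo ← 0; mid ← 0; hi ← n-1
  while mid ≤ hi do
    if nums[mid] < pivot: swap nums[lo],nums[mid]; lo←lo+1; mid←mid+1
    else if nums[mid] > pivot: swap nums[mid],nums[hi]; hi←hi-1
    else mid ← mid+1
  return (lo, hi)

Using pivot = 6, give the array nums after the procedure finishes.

lo=0 mid=0 hi=7
0<6: swap(0,0), lo=1 mid=1 ⇒ [0, -4, 3, 4, -6, 1, 6, 2]
-4<6: swap(1,1), lo=2 mid=2 ⇒ [0, -4, 3, 4, -6, 1, 6, 2]
3<6: swap(2,2), lo=3 mid=3 ⇒ [0, -4, 3, 4, -6, 1, 6, 2]
4<6: swap(3,3), lo=4 mid=4 ⇒ [0, -4, 3, 4, -6, 1, 6, 2]
-6<6: swap(4,4), lo=5 mid=5 ⇒ [0, -4, 3, 4, -6, 1, 6, 2]
1<6: swap(5,5), lo=6 mid=6 ⇒ [0, -4, 3, 4, -6, 1, 6, 2]
6=6: mid=7
2<6: swap(6,7), lo=7 mid=8 ⇒ [0, -4, 3, 4, -6, 1, 2, 6]
done. lo=7 hi=7; nums=[0, -4, 3, 4, -6, 1, 2, 6]

[0, -4, 3, 4, -6, 1, 2, 6]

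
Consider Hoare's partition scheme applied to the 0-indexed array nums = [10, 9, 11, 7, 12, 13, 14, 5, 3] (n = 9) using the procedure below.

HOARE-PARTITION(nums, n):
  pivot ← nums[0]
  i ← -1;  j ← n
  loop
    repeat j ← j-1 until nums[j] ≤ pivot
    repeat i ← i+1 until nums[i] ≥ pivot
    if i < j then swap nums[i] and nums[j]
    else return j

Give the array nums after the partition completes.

[3, 9, 5, 7, 12, 13, 14, 11, 10]

pivot=10
j stops at 8 (3), i stops at 0 (10); swap ⇒ [3, 9, 11, 7, 12, 13, 14, 5, 10]
j stops at 7 (5), i stops at 2 (11); swap ⇒ [3, 9, 5, 7, 12, 13, 14, 11, 10]
j stops at 3, i stops at 4; i≥j ⇒ return 3. nums=[3, 9, 5, 7, 12, 13, 14, 11, 10]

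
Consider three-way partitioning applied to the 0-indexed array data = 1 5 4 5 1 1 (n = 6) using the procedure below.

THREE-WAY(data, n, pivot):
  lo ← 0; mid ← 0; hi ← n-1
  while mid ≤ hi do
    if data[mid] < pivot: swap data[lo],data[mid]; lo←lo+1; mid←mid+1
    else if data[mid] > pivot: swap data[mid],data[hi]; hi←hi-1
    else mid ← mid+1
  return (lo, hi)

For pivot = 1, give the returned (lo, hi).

lo=0 mid=0 hi=5
1=1: mid=1
5>1: swap(1,5), hi=4 ⇒ 1 1 4 5 1 5
1=1: mid=2
4>1: swap(2,4), hi=3 ⇒ 1 1 1 5 4 5
1=1: mid=3
5>1: swap(3,3), hi=2 ⇒ 1 1 1 5 4 5
done. lo=0 hi=2; data=1 1 1 5 4 5

(0, 2)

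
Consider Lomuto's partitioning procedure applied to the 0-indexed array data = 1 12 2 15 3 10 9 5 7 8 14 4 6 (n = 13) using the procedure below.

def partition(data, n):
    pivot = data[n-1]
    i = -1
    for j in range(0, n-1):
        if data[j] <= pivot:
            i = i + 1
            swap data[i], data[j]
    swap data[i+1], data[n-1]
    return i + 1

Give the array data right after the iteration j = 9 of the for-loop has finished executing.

pivot = data[12] = 6; i = -1
j=0: data[0]=1 ≤ 6 → i=0, swap data[0],data[0] (no change) → 1 12 2 15 3 10 9 5 7 8 14 4 6
j=1: data[1]=12 > 6 → no swap
j=2: data[2]=2 ≤ 6 → i=1, swap data[1],data[2] → 1 2 12 15 3 10 9 5 7 8 14 4 6
j=3: data[3]=15 > 6 → no swap
j=4: data[4]=3 ≤ 6 → i=2, swap data[2],data[4] → 1 2 3 15 12 10 9 5 7 8 14 4 6
j=5: data[5]=10 > 6 → no swap
j=6: data[6]=9 > 6 → no swap
j=7: data[7]=5 ≤ 6 → i=3, swap data[3],data[7] → 1 2 3 5 12 10 9 15 7 8 14 4 6
j=8: data[8]=7 > 6 → no swap
j=9: data[9]=8 > 6 → no swap
(after j=9) data = 1 2 3 5 12 10 9 15 7 8 14 4 6

1 2 3 5 12 10 9 15 7 8 14 4 6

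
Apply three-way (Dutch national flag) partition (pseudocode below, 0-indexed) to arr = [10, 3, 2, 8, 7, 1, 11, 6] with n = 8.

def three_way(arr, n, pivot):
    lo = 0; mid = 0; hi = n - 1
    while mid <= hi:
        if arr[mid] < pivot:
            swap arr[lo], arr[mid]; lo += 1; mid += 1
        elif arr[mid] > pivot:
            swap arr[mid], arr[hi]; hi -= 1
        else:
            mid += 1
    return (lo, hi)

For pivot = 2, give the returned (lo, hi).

(1, 1)

pivot = 2; lo=0, mid=0, hi=7
arr[mid]=10>2: swap arr[0],arr[7]; hi=6 → [6, 3, 2, 8, 7, 1, 11, 10]
arr[mid]=6>2: swap arr[0],arr[6]; hi=5 → [11, 3, 2, 8, 7, 1, 6, 10]
arr[mid]=11>2: swap arr[0],arr[5]; hi=4 → [1, 3, 2, 8, 7, 11, 6, 10]
arr[mid]=1<2: swap arr[0],arr[0]; lo=1,mid=1 → [1, 3, 2, 8, 7, 11, 6, 10]
arr[mid]=3>2: swap arr[1],arr[4]; hi=3 → [1, 7, 2, 8, 3, 11, 6, 10]
arr[mid]=7>2: swap arr[1],arr[3]; hi=2 → [1, 8, 2, 7, 3, 11, 6, 10]
arr[mid]=8>2: swap arr[1],arr[2]; hi=1 → [1, 2, 8, 7, 3, 11, 6, 10]
arr[mid]=2=2: mid=2
end: lo=1, hi=1; arr = [1, 2, 8, 7, 3, 11, 6, 10]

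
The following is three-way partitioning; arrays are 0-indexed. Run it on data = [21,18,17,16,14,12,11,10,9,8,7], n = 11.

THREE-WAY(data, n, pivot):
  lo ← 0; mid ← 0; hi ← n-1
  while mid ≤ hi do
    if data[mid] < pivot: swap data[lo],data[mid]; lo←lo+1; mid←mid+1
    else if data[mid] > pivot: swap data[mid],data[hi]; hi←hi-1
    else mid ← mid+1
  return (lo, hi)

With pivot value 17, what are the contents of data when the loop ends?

pivot = 17; lo=0, mid=0, hi=10
data[mid]=21>17: swap data[0],data[10]; hi=9 → [7,18,17,16,14,12,11,10,9,8,21]
data[mid]=7<17: swap data[0],data[0]; lo=1,mid=1 → [7,18,17,16,14,12,11,10,9,8,21]
data[mid]=18>17: swap data[1],data[9]; hi=8 → [7,8,17,16,14,12,11,10,9,18,21]
data[mid]=8<17: swap data[1],data[1]; lo=2,mid=2 → [7,8,17,16,14,12,11,10,9,18,21]
data[mid]=17=17: mid=3
data[mid]=16<17: swap data[2],data[3]; lo=3,mid=4 → [7,8,16,17,14,12,11,10,9,18,21]
data[mid]=14<17: swap data[3],data[4]; lo=4,mid=5 → [7,8,16,14,17,12,11,10,9,18,21]
data[mid]=12<17: swap data[4],data[5]; lo=5,mid=6 → [7,8,16,14,12,17,11,10,9,18,21]
data[mid]=11<17: swap data[5],data[6]; lo=6,mid=7 → [7,8,16,14,12,11,17,10,9,18,21]
data[mid]=10<17: swap data[6],data[7]; lo=7,mid=8 → [7,8,16,14,12,11,10,17,9,18,21]
data[mid]=9<17: swap data[7],data[8]; lo=8,mid=9 → [7,8,16,14,12,11,10,9,17,18,21]
end: lo=8, hi=8; data = [7,8,16,14,12,11,10,9,17,18,21]

[7,8,16,14,12,11,10,9,17,18,21]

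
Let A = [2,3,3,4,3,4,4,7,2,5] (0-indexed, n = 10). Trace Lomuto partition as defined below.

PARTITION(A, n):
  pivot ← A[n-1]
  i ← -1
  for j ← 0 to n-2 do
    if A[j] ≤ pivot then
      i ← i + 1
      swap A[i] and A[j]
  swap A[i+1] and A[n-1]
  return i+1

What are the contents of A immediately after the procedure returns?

[2,3,3,4,3,4,4,2,5,7]

pivot=5, i=-1
j=0: 2≤5, i=0, swap(0,0) ⇒ [2,3,3,4,3,4,4,7,2,5]
j=1: 3≤5, i=1, swap(1,1) ⇒ [2,3,3,4,3,4,4,7,2,5]
j=2: 3≤5, i=2, swap(2,2) ⇒ [2,3,3,4,3,4,4,7,2,5]
j=3: 4≤5, i=3, swap(3,3) ⇒ [2,3,3,4,3,4,4,7,2,5]
j=4: 3≤5, i=4, swap(4,4) ⇒ [2,3,3,4,3,4,4,7,2,5]
j=5: 4≤5, i=5, swap(5,5) ⇒ [2,3,3,4,3,4,4,7,2,5]
j=6: 4≤5, i=6, swap(6,6) ⇒ [2,3,3,4,3,4,4,7,2,5]
j=7: 7>5, skip
j=8: 2≤5, i=7, swap(7,8) ⇒ [2,3,3,4,3,4,4,2,7,5]
swap(8,9) ⇒ [2,3,3,4,3,4,4,2,5,7]; return 8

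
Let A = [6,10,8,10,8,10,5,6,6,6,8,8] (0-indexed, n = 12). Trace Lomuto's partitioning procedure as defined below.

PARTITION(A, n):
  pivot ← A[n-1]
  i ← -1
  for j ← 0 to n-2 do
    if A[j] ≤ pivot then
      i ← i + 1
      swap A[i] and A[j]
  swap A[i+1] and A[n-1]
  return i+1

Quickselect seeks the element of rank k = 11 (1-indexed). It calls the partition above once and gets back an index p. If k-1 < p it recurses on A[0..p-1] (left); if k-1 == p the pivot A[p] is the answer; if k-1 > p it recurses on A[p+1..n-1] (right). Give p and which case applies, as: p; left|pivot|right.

8; right

pivot=8, i=-1
j=0: 6≤8, i=0, swap(0,0) ⇒ [6,10,8,10,8,10,5,6,6,6,8,8]
j=1: 10>8, skip
j=2: 8≤8, i=1, swap(1,2) ⇒ [6,8,10,10,8,10,5,6,6,6,8,8]
j=3: 10>8, skip
j=4: 8≤8, i=2, swap(2,4) ⇒ [6,8,8,10,10,10,5,6,6,6,8,8]
j=5: 10>8, skip
j=6: 5≤8, i=3, swap(3,6) ⇒ [6,8,8,5,10,10,10,6,6,6,8,8]
j=7: 6≤8, i=4, swap(4,7) ⇒ [6,8,8,5,6,10,10,10,6,6,8,8]
j=8: 6≤8, i=5, swap(5,8) ⇒ [6,8,8,5,6,6,10,10,10,6,8,8]
j=9: 6≤8, i=6, swap(6,9) ⇒ [6,8,8,5,6,6,6,10,10,10,8,8]
j=10: 8≤8, i=7, swap(7,10) ⇒ [6,8,8,5,6,6,6,8,10,10,10,8]
swap(8,11) ⇒ [6,8,8,5,6,6,6,8,8,10,10,10]; return 8
p = 8; k-1 = 10 > 8 ⇒ right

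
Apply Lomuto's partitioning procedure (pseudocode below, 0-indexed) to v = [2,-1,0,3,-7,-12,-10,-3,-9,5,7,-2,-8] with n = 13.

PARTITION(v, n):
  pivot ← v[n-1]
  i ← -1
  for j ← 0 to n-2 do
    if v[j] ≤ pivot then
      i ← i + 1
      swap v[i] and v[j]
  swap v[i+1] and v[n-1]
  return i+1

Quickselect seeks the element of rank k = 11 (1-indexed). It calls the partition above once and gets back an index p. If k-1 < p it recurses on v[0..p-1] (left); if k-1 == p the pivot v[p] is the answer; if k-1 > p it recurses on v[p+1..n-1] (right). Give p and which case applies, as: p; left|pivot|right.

pivot = v[12] = -8; i = -1
j=0: v[0]=2 > -8 → no swap
j=1: v[1]=-1 > -8 → no swap
j=2: v[2]=0 > -8 → no swap
j=3: v[3]=3 > -8 → no swap
j=4: v[4]=-7 > -8 → no swap
j=5: v[5]=-12 ≤ -8 → i=0, swap v[0],v[5] → [-12,-1,0,3,-7,2,-10,-3,-9,5,7,-2,-8]
j=6: v[6]=-10 ≤ -8 → i=1, swap v[1],v[6] → [-12,-10,0,3,-7,2,-1,-3,-9,5,7,-2,-8]
j=7: v[7]=-3 > -8 → no swap
j=8: v[8]=-9 ≤ -8 → i=2, swap v[2],v[8] → [-12,-10,-9,3,-7,2,-1,-3,0,5,7,-2,-8]
j=9: v[9]=5 > -8 → no swap
j=10: v[10]=7 > -8 → no swap
j=11: v[11]=-2 > -8 → no swap
final swap v[3],v[12] → [-12,-10,-9,-8,-7,2,-1,-3,0,5,7,-2,3]; return 3
p = 3; k-1 = 10 > 3 ⇒ right

3; right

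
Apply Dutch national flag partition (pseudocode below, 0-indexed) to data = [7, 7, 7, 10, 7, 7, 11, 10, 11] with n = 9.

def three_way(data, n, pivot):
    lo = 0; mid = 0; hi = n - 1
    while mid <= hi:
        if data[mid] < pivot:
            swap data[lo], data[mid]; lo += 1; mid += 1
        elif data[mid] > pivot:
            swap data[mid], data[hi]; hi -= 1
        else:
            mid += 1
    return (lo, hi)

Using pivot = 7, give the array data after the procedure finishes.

lo=0 mid=0 hi=8
7=7: mid=1
7=7: mid=2
7=7: mid=3
10>7: swap(3,8), hi=7 ⇒ [7, 7, 7, 11, 7, 7, 11, 10, 10]
11>7: swap(3,7), hi=6 ⇒ [7, 7, 7, 10, 7, 7, 11, 11, 10]
10>7: swap(3,6), hi=5 ⇒ [7, 7, 7, 11, 7, 7, 10, 11, 10]
11>7: swap(3,5), hi=4 ⇒ [7, 7, 7, 7, 7, 11, 10, 11, 10]
7=7: mid=4
7=7: mid=5
done. lo=0 hi=4; data=[7, 7, 7, 7, 7, 11, 10, 11, 10]

[7, 7, 7, 7, 7, 11, 10, 11, 10]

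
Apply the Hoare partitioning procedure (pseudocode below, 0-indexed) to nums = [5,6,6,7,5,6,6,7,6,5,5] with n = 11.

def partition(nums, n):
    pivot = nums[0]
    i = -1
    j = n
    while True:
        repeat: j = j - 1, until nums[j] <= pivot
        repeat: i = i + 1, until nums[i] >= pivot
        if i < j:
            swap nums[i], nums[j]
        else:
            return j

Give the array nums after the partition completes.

[5,5,5,7,6,6,6,7,6,6,5]

pivot = nums[0] = 5; i = -1, j = 11
j→10 (nums[10]=5≤5), i→0 (nums[0]=5≥5); i<j, swap → [5,6,6,7,5,6,6,7,6,5,5]
j→9 (nums[9]=5≤5), i→1 (nums[1]=6≥5); i<j, swap → [5,5,6,7,5,6,6,7,6,6,5]
j→4 (nums[4]=5≤5), i→2 (nums[2]=6≥5); i<j, swap → [5,5,5,7,6,6,6,7,6,6,5]
j→2, i→3; i≥j, return j=2. nums = [5,5,5,7,6,6,6,7,6,6,5]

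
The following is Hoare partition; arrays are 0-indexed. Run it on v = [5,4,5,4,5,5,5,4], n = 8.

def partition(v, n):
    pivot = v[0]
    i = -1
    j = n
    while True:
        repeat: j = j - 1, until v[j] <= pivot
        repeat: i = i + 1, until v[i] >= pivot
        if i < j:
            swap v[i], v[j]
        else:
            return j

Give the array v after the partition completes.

[4,4,5,4,5,5,5,5]

pivot=5
j stops at 7 (4), i stops at 0 (5); swap ⇒ [4,4,5,4,5,5,5,5]
j stops at 6 (5), i stops at 2 (5); swap ⇒ [4,4,5,4,5,5,5,5]
j stops at 5 (5), i stops at 4 (5); swap ⇒ [4,4,5,4,5,5,5,5]
j stops at 4, i stops at 5; i≥j ⇒ return 4. v=[4,4,5,4,5,5,5,5]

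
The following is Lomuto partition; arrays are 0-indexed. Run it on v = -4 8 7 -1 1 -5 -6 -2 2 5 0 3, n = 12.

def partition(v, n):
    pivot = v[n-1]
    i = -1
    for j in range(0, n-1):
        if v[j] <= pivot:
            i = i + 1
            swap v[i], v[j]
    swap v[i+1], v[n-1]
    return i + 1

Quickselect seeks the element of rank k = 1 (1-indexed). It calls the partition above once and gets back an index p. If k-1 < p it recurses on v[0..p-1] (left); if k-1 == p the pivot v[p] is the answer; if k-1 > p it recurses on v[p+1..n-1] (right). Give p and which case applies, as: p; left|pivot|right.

8; left

pivot = v[11] = 3; i = -1
j=0: v[0]=-4 ≤ 3 → i=0, swap v[0],v[0] (no change) → -4 8 7 -1 1 -5 -6 -2 2 5 0 3
j=1: v[1]=8 > 3 → no swap
j=2: v[2]=7 > 3 → no swap
j=3: v[3]=-1 ≤ 3 → i=1, swap v[1],v[3] → -4 -1 7 8 1 -5 -6 -2 2 5 0 3
j=4: v[4]=1 ≤ 3 → i=2, swap v[2],v[4] → -4 -1 1 8 7 -5 -6 -2 2 5 0 3
j=5: v[5]=-5 ≤ 3 → i=3, swap v[3],v[5] → -4 -1 1 -5 7 8 -6 -2 2 5 0 3
j=6: v[6]=-6 ≤ 3 → i=4, swap v[4],v[6] → -4 -1 1 -5 -6 8 7 -2 2 5 0 3
j=7: v[7]=-2 ≤ 3 → i=5, swap v[5],v[7] → -4 -1 1 -5 -6 -2 7 8 2 5 0 3
j=8: v[8]=2 ≤ 3 → i=6, swap v[6],v[8] → -4 -1 1 -5 -6 -2 2 8 7 5 0 3
j=9: v[9]=5 > 3 → no swap
j=10: v[10]=0 ≤ 3 → i=7, swap v[7],v[10] → -4 -1 1 -5 -6 -2 2 0 7 5 8 3
final swap v[8],v[11] → -4 -1 1 -5 -6 -2 2 0 3 5 8 7; return 8
p = 8; k-1 = 0 < 8 ⇒ left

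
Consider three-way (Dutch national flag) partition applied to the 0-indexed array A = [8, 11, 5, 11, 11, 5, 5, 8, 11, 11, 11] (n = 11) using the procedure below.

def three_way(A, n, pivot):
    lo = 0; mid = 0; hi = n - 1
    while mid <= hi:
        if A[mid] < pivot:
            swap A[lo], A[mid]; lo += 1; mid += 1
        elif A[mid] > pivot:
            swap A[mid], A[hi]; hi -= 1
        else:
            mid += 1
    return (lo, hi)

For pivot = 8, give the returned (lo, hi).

pivot = 8; lo=0, mid=0, hi=10
A[mid]=8=8: mid=1
A[mid]=11>8: swap A[1],A[10]; hi=9 → [8, 11, 5, 11, 11, 5, 5, 8, 11, 11, 11]
A[mid]=11>8: swap A[1],A[9]; hi=8 → [8, 11, 5, 11, 11, 5, 5, 8, 11, 11, 11]
A[mid]=11>8: swap A[1],A[8]; hi=7 → [8, 11, 5, 11, 11, 5, 5, 8, 11, 11, 11]
A[mid]=11>8: swap A[1],A[7]; hi=6 → [8, 8, 5, 11, 11, 5, 5, 11, 11, 11, 11]
A[mid]=8=8: mid=2
A[mid]=5<8: swap A[0],A[2]; lo=1,mid=3 → [5, 8, 8, 11, 11, 5, 5, 11, 11, 11, 11]
A[mid]=11>8: swap A[3],A[6]; hi=5 → [5, 8, 8, 5, 11, 5, 11, 11, 11, 11, 11]
A[mid]=5<8: swap A[1],A[3]; lo=2,mid=4 → [5, 5, 8, 8, 11, 5, 11, 11, 11, 11, 11]
A[mid]=11>8: swap A[4],A[5]; hi=4 → [5, 5, 8, 8, 5, 11, 11, 11, 11, 11, 11]
A[mid]=5<8: swap A[2],A[4]; lo=3,mid=5 → [5, 5, 5, 8, 8, 11, 11, 11, 11, 11, 11]
end: lo=3, hi=4; A = [5, 5, 5, 8, 8, 11, 11, 11, 11, 11, 11]

(3, 4)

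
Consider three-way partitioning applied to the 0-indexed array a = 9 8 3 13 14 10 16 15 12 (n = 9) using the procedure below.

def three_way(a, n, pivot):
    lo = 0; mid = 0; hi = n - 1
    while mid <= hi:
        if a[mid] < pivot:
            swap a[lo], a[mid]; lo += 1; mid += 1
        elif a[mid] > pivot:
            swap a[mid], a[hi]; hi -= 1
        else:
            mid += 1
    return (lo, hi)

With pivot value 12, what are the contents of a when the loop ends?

9 8 3 10 12 16 15 14 13

lo=0 mid=0 hi=8
9<12: swap(0,0), lo=1 mid=1 ⇒ 9 8 3 13 14 10 16 15 12
8<12: swap(1,1), lo=2 mid=2 ⇒ 9 8 3 13 14 10 16 15 12
3<12: swap(2,2), lo=3 mid=3 ⇒ 9 8 3 13 14 10 16 15 12
13>12: swap(3,8), hi=7 ⇒ 9 8 3 12 14 10 16 15 13
12=12: mid=4
14>12: swap(4,7), hi=6 ⇒ 9 8 3 12 15 10 16 14 13
15>12: swap(4,6), hi=5 ⇒ 9 8 3 12 16 10 15 14 13
16>12: swap(4,5), hi=4 ⇒ 9 8 3 12 10 16 15 14 13
10<12: swap(3,4), lo=4 mid=5 ⇒ 9 8 3 10 12 16 15 14 13
done. lo=4 hi=4; a=9 8 3 10 12 16 15 14 13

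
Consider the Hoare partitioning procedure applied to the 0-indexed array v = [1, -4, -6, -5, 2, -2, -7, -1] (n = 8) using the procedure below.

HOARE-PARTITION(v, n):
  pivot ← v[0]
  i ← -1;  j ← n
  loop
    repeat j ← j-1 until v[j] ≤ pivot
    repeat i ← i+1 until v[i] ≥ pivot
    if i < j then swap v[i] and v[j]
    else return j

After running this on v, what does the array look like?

[-1, -4, -6, -5, -7, -2, 2, 1]

pivot=1
j stops at 7 (-1), i stops at 0 (1); swap ⇒ [-1, -4, -6, -5, 2, -2, -7, 1]
j stops at 6 (-7), i stops at 4 (2); swap ⇒ [-1, -4, -6, -5, -7, -2, 2, 1]
j stops at 5, i stops at 6; i≥j ⇒ return 5. v=[-1, -4, -6, -5, -7, -2, 2, 1]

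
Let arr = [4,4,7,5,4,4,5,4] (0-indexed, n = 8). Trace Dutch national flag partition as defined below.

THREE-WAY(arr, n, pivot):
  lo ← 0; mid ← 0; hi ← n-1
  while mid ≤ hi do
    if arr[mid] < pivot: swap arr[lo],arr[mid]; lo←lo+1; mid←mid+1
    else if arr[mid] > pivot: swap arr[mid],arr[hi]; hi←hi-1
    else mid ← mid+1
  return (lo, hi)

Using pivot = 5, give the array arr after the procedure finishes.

pivot = 5; lo=0, mid=0, hi=7
arr[mid]=4<5: swap arr[0],arr[0]; lo=1,mid=1 → [4,4,7,5,4,4,5,4]
arr[mid]=4<5: swap arr[1],arr[1]; lo=2,mid=2 → [4,4,7,5,4,4,5,4]
arr[mid]=7>5: swap arr[2],arr[7]; hi=6 → [4,4,4,5,4,4,5,7]
arr[mid]=4<5: swap arr[2],arr[2]; lo=3,mid=3 → [4,4,4,5,4,4,5,7]
arr[mid]=5=5: mid=4
arr[mid]=4<5: swap arr[3],arr[4]; lo=4,mid=5 → [4,4,4,4,5,4,5,7]
arr[mid]=4<5: swap arr[4],arr[5]; lo=5,mid=6 → [4,4,4,4,4,5,5,7]
arr[mid]=5=5: mid=7
end: lo=5, hi=6; arr = [4,4,4,4,4,5,5,7]

[4,4,4,4,4,5,5,7]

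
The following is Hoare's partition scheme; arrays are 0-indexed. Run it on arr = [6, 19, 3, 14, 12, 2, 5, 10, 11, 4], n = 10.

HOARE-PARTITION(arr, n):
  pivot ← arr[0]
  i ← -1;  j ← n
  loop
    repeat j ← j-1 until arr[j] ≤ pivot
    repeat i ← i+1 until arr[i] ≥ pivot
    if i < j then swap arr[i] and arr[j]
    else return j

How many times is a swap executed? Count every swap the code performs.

pivot=6
j stops at 9 (4), i stops at 0 (6); swap ⇒ [4, 19, 3, 14, 12, 2, 5, 10, 11, 6]
j stops at 6 (5), i stops at 1 (19); swap ⇒ [4, 5, 3, 14, 12, 2, 19, 10, 11, 6]
j stops at 5 (2), i stops at 3 (14); swap ⇒ [4, 5, 3, 2, 12, 14, 19, 10, 11, 6]
j stops at 3, i stops at 4; i≥j ⇒ return 3. arr=[4, 5, 3, 2, 12, 14, 19, 10, 11, 6]

3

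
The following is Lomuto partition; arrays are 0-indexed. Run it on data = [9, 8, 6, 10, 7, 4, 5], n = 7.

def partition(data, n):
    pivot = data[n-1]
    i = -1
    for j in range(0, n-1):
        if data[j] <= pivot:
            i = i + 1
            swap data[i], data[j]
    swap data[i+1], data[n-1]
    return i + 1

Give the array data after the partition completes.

[4, 5, 6, 10, 7, 9, 8]

pivot = data[6] = 5; i = -1
j=0: data[0]=9 > 5 → no swap
j=1: data[1]=8 > 5 → no swap
j=2: data[2]=6 > 5 → no swap
j=3: data[3]=10 > 5 → no swap
j=4: data[4]=7 > 5 → no swap
j=5: data[5]=4 ≤ 5 → i=0, swap data[0],data[5] → [4, 8, 6, 10, 7, 9, 5]
final swap data[1],data[6] → [4, 5, 6, 10, 7, 9, 8]; return 1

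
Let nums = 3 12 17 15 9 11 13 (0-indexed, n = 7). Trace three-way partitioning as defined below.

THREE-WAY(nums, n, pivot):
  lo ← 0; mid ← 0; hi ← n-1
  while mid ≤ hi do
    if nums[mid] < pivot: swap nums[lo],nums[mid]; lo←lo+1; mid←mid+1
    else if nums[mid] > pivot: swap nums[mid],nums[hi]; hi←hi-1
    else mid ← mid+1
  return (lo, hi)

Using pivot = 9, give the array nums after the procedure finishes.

3 9 15 17 11 13 12

pivot = 9; lo=0, mid=0, hi=6
nums[mid]=3<9: swap nums[0],nums[0]; lo=1,mid=1 → 3 12 17 15 9 11 13
nums[mid]=12>9: swap nums[1],nums[6]; hi=5 → 3 13 17 15 9 11 12
nums[mid]=13>9: swap nums[1],nums[5]; hi=4 → 3 11 17 15 9 13 12
nums[mid]=11>9: swap nums[1],nums[4]; hi=3 → 3 9 17 15 11 13 12
nums[mid]=9=9: mid=2
nums[mid]=17>9: swap nums[2],nums[3]; hi=2 → 3 9 15 17 11 13 12
nums[mid]=15>9: swap nums[2],nums[2]; hi=1 → 3 9 15 17 11 13 12
end: lo=1, hi=1; nums = 3 9 15 17 11 13 12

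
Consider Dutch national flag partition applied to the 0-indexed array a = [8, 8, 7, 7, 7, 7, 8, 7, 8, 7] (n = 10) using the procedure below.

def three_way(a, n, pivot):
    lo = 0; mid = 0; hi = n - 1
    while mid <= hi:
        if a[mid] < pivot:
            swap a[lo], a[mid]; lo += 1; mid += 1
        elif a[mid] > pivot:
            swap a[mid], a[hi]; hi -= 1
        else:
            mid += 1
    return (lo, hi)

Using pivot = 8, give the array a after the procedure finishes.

[7, 7, 7, 7, 7, 7, 8, 8, 8, 8]

lo=0 mid=0 hi=9
8=8: mid=1
8=8: mid=2
7<8: swap(0,2), lo=1 mid=3 ⇒ [7, 8, 8, 7, 7, 7, 8, 7, 8, 7]
7<8: swap(1,3), lo=2 mid=4 ⇒ [7, 7, 8, 8, 7, 7, 8, 7, 8, 7]
7<8: swap(2,4), lo=3 mid=5 ⇒ [7, 7, 7, 8, 8, 7, 8, 7, 8, 7]
7<8: swap(3,5), lo=4 mid=6 ⇒ [7, 7, 7, 7, 8, 8, 8, 7, 8, 7]
8=8: mid=7
7<8: swap(4,7), lo=5 mid=8 ⇒ [7, 7, 7, 7, 7, 8, 8, 8, 8, 7]
8=8: mid=9
7<8: swap(5,9), lo=6 mid=10 ⇒ [7, 7, 7, 7, 7, 7, 8, 8, 8, 8]
done. lo=6 hi=9; a=[7, 7, 7, 7, 7, 7, 8, 8, 8, 8]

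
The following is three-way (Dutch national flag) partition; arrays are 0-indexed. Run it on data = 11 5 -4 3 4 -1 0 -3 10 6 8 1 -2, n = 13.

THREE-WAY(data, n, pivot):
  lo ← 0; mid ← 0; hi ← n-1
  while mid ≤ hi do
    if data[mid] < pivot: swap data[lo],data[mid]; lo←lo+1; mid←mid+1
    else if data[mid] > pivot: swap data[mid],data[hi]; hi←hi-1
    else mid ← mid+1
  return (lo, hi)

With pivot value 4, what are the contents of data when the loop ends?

-2 1 -4 3 -1 0 -3 4 6 8 10 5 11

lo=0 mid=0 hi=12
11>4: swap(0,12), hi=11 ⇒ -2 5 -4 3 4 -1 0 -3 10 6 8 1 11
-2<4: swap(0,0), lo=1 mid=1 ⇒ -2 5 -4 3 4 -1 0 -3 10 6 8 1 11
5>4: swap(1,11), hi=10 ⇒ -2 1 -4 3 4 -1 0 -3 10 6 8 5 11
1<4: swap(1,1), lo=2 mid=2 ⇒ -2 1 -4 3 4 -1 0 -3 10 6 8 5 11
-4<4: swap(2,2), lo=3 mid=3 ⇒ -2 1 -4 3 4 -1 0 -3 10 6 8 5 11
3<4: swap(3,3), lo=4 mid=4 ⇒ -2 1 -4 3 4 -1 0 -3 10 6 8 5 11
4=4: mid=5
-1<4: swap(4,5), lo=5 mid=6 ⇒ -2 1 -4 3 -1 4 0 -3 10 6 8 5 11
0<4: swap(5,6), lo=6 mid=7 ⇒ -2 1 -4 3 -1 0 4 -3 10 6 8 5 11
-3<4: swap(6,7), lo=7 mid=8 ⇒ -2 1 -4 3 -1 0 -3 4 10 6 8 5 11
10>4: swap(8,10), hi=9 ⇒ -2 1 -4 3 -1 0 -3 4 8 6 10 5 11
8>4: swap(8,9), hi=8 ⇒ -2 1 -4 3 -1 0 -3 4 6 8 10 5 11
6>4: swap(8,8), hi=7 ⇒ -2 1 -4 3 -1 0 -3 4 6 8 10 5 11
done. lo=7 hi=7; data=-2 1 -4 3 -1 0 -3 4 6 8 10 5 11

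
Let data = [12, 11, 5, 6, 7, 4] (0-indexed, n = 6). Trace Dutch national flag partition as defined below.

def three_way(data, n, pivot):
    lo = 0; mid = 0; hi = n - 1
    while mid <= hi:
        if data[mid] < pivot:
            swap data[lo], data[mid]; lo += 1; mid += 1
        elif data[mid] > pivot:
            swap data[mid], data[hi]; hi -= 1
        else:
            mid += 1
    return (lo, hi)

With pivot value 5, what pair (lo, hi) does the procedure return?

pivot = 5; lo=0, mid=0, hi=5
data[mid]=12>5: swap data[0],data[5]; hi=4 → [4, 11, 5, 6, 7, 12]
data[mid]=4<5: swap data[0],data[0]; lo=1,mid=1 → [4, 11, 5, 6, 7, 12]
data[mid]=11>5: swap data[1],data[4]; hi=3 → [4, 7, 5, 6, 11, 12]
data[mid]=7>5: swap data[1],data[3]; hi=2 → [4, 6, 5, 7, 11, 12]
data[mid]=6>5: swap data[1],data[2]; hi=1 → [4, 5, 6, 7, 11, 12]
data[mid]=5=5: mid=2
end: lo=1, hi=1; data = [4, 5, 6, 7, 11, 12]

(1, 1)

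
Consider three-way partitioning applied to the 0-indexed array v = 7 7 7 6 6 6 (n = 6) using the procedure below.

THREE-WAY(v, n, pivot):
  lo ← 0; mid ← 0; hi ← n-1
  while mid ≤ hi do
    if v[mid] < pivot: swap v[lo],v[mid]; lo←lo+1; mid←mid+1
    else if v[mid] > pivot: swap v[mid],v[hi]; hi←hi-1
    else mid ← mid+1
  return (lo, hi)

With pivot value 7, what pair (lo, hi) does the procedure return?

pivot = 7; lo=0, mid=0, hi=5
v[mid]=7=7: mid=1
v[mid]=7=7: mid=2
v[mid]=7=7: mid=3
v[mid]=6<7: swap v[0],v[3]; lo=1,mid=4 → 6 7 7 7 6 6
v[mid]=6<7: swap v[1],v[4]; lo=2,mid=5 → 6 6 7 7 7 6
v[mid]=6<7: swap v[2],v[5]; lo=3,mid=6 → 6 6 6 7 7 7
end: lo=3, hi=5; v = 6 6 6 7 7 7

(3, 5)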